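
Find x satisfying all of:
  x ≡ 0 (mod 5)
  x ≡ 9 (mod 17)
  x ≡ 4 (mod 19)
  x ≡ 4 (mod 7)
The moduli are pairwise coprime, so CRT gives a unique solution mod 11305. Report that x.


Product of moduli M = 5 · 17 · 19 · 7 = 11305.
Merge one congruence at a time:
  Start: x ≡ 0 (mod 5).
  Combine with x ≡ 9 (mod 17); new modulus lcm = 85.
    Write x = 0 + 5·t and substitute into x ≡ 9 (mod 17): 5·t ≡ 9 − 0 = 9 (mod 17).
    The inverse of 5 mod 17 is 7 (since 5·7 = 35 = 2·17 + 1), so t ≡ 7·9 = 63 ≡ 12 (mod 17).
    Then x = 0 + 5·12 = 60, valid modulo lcm(5, 17) = 85: x ≡ 60 (mod 85).
  Combine with x ≡ 4 (mod 19); new modulus lcm = 1615.
    Write x = 60 + 85·t and substitute into x ≡ 4 (mod 19): 85·t ≡ 4 − 60 = -56 (mod 19).
    Reduce coefficients mod 19: 9·t ≡ 1 (mod 19).
    The inverse of 9 mod 19 is 17 (since 9·17 = 153 = 8·19 + 1), so t ≡ 17·1 = 17 ≡ 17 (mod 19).
    Then x = 60 + 85·17 = 1505, valid modulo lcm(85, 19) = 1615: x ≡ 1505 (mod 1615).
  Combine with x ≡ 4 (mod 7); new modulus lcm = 11305.
    Write x = 1505 + 1615·t and substitute into x ≡ 4 (mod 7): 1615·t ≡ 4 − 1505 = -1501 (mod 7).
    Reduce coefficients mod 7: 5·t ≡ 4 (mod 7).
    The inverse of 5 mod 7 is 3 (since 5·3 = 15 = 2·7 + 1), so t ≡ 3·4 = 12 ≡ 5 (mod 7).
    Then x = 1505 + 1615·5 = 9580, valid modulo lcm(1615, 7) = 11305: x ≡ 9580 (mod 11305).
Verify against each original: 9580 mod 5 = 0, 9580 mod 17 = 9, 9580 mod 19 = 4, 9580 mod 7 = 4.

x ≡ 9580 (mod 11305).


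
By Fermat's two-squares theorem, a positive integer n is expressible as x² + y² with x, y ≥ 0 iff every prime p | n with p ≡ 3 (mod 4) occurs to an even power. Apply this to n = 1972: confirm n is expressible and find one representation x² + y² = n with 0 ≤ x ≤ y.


Step 1: Factor n = 1972 = 2^2 · 17 · 29.
Step 2: Check the mod-4 condition on each prime factor: 2 = 2 (special); 17 ≡ 1 (mod 4), exponent 1; 29 ≡ 1 (mod 4), exponent 1.
All primes ≡ 3 (mod 4) appear to even exponent (or don't appear), so by the two-squares theorem n IS expressible as a sum of two squares.
Step 3: Build a representation. Group n = k² · m with k = 2 and m = 17 · 29 = 493 (a product of primes ≡ 1 (mod 4)); a representation of m scales to one of n via (k·x)² + (k·y)² = k²(x² + y²). Each prime p ≡ 1 (mod 4) is itself a sum of two squares; find a² by testing p − a² for a perfect square:
  17: 17 − 1² = 16 = 4² ⇒ 17 = 1² + 4².
  29: 29 − 1² = 28, 29 − 2² = 25 = 5² ⇒ 29 = 2² + 5².
  Combine using the Brahmagupta–Fibonacci identity (a² + b²)(c² + d²) = (ac − bd)² + (ad + bc)² = (ac + bd)² + (ad − bc)²:
  17 · 29 = 493: from (1² + 4²)(2² + 5²), take (1·2 − 4·5, 1·5 + 4·2) = (2 − 20, 5 + 8) = (-18, 13); dropping signs (only squares matter) gives (18, 13); check 18² + 13² = 324 + 169 = 493 ✓.
  Scale by k = 2: (2·18, 2·13) = (36, 26).
Step 4: Order so x ≤ y and verify: 26² + 36² = 676 + 1296 = 1972 = n. ✓

n = 1972 = 26² + 36² (one valid representation with x ≤ y).


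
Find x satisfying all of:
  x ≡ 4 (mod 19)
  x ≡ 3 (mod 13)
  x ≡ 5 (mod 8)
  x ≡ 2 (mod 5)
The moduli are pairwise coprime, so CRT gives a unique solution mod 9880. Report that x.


Product of moduli M = 19 · 13 · 8 · 5 = 9880.
Merge one congruence at a time:
  Start: x ≡ 4 (mod 19).
  Combine with x ≡ 3 (mod 13); new modulus lcm = 247.
    Write x = 4 + 19·t and substitute into x ≡ 3 (mod 13): 19·t ≡ 3 − 4 = -1 (mod 13).
    Reduce coefficients mod 13: 6·t ≡ 12 (mod 13).
    The inverse of 6 mod 13 is 11 (since 6·11 = 66 = 5·13 + 1), so t ≡ 11·12 = 132 ≡ 2 (mod 13).
    Then x = 4 + 19·2 = 42, valid modulo lcm(19, 13) = 247: x ≡ 42 (mod 247).
  Combine with x ≡ 5 (mod 8); new modulus lcm = 1976.
    Write x = 42 + 247·t and substitute into x ≡ 5 (mod 8): 247·t ≡ 5 − 42 = -37 (mod 8).
    Reduce coefficients mod 8: 7·t ≡ 3 (mod 8).
    The inverse of 7 mod 8 is 7 (since 7·7 = 49 = 6·8 + 1), so t ≡ 7·3 = 21 ≡ 5 (mod 8).
    Then x = 42 + 247·5 = 1277, valid modulo lcm(247, 8) = 1976: x ≡ 1277 (mod 1976).
  Combine with x ≡ 2 (mod 5); new modulus lcm = 9880.
    Write x = 1277 + 1976·t and substitute into x ≡ 2 (mod 5): 1976·t ≡ 2 − 1277 = -1275 (mod 5).
    Reduce coefficients mod 5: 1·t ≡ 0 (mod 5).
    So t ≡ 0 (mod 5).
    Then x = 1277 + 1976·0 = 1277, valid modulo lcm(1976, 5) = 9880: x ≡ 1277 (mod 9880).
Verify against each original: 1277 mod 19 = 4, 1277 mod 13 = 3, 1277 mod 8 = 5, 1277 mod 5 = 2.

x ≡ 1277 (mod 9880).


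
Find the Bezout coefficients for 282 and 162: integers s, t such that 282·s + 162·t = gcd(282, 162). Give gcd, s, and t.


Euclidean algorithm on (282, 162) — divide until remainder is 0:
  282 = 1 · 162 + 120
  162 = 1 · 120 + 42
  120 = 2 · 42 + 36
  42 = 1 · 36 + 6
  36 = 6 · 6 + 0
gcd(282, 162) = 6.
Track Bezout coefficients alongside the remainders: start with r₀ = 282 = a·1 + b·0 (s = 1, t = 0) and r₁ = 162 = a·0 + b·1 (s = 0, t = 1); each new remainder r_{k+1} = r_{k-1} − q_k·r_k inherits s_{k+1} = s_{k-1} − q_k·s_k, t_{k+1} = t_{k-1} − q_k·t_k, so r_k = a·s_k + b·t_k at every step:
  q = 1: r = 120, s = 1 − 1·0 = 1, t = 0 − 1·1 = -1  (check: 282·1 + 162·(-1) = 120)
  q = 1: r = 42, s = 0 − 1·1 = -1, t = 1 − 1·(-1) = 2  (check: 282·(-1) + 162·2 = 42)
  q = 2: r = 36, s = 1 − 2·(-1) = 3, t = -1 − 2·2 = -5  (check: 282·3 + 162·(-5) = 36)
  q = 1: r = 6, s = -1 − 1·3 = -4, t = 2 − 1·(-5) = 7  (check: 282·(-4) + 162·7 = 6)
The row with r = 6 (the gcd) gives the Bezout coefficients s = -4, t = 7.
Result: 282 · (-4) + 162 · (7) = 6.

gcd(282, 162) = 6; s = -4, t = 7 (check: 282·(-4) + 162·7 = 6).


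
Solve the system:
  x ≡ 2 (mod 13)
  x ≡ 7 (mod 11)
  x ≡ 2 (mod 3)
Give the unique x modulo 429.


Moduli 13, 11, 3 are pairwise coprime; by CRT there is a unique solution modulo M = 13 · 11 · 3 = 429.
Solve pairwise, accumulating the modulus:
  Start with x ≡ 2 (mod 13).
  Combine with x ≡ 7 (mod 11): since gcd(13, 11) = 1, we get a unique residue mod 143.
    Write x = 2 + 13·t and substitute into x ≡ 7 (mod 11): 13·t ≡ 7 − 2 = 5 (mod 11).
    Reduce coefficients mod 11: 2·t ≡ 5 (mod 11).
    The inverse of 2 mod 11 is 6 (since 2·6 = 12 = 1·11 + 1), so t ≡ 6·5 = 30 ≡ 8 (mod 11).
    Then x = 2 + 13·8 = 106, valid modulo lcm(13, 11) = 143: x ≡ 106 (mod 143).
  Combine with x ≡ 2 (mod 3): since gcd(143, 3) = 1, we get a unique residue mod 429.
    Write x = 106 + 143·t and substitute into x ≡ 2 (mod 3): 143·t ≡ 2 − 106 = -104 (mod 3).
    Reduce coefficients mod 3: 2·t ≡ 1 (mod 3).
    The inverse of 2 mod 3 is 2 (since 2·2 = 4 = 1·3 + 1), so t ≡ 2·1 = 2 ≡ 2 (mod 3).
    Then x = 106 + 143·2 = 392, valid modulo lcm(143, 3) = 429: x ≡ 392 (mod 429).
Verify: 392 mod 13 = 2 ✓, 392 mod 11 = 7 ✓, 392 mod 3 = 2 ✓.

x ≡ 392 (mod 429).


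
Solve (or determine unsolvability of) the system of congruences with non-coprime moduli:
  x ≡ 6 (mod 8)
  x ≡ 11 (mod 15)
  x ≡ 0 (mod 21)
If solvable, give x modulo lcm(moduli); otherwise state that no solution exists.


Moduli 8, 15, 21 are not pairwise coprime, so CRT works modulo lcm(m_i) when all pairwise compatibility conditions hold.
Pairwise compatibility: gcd(m_i, m_j) must divide a_i - a_j for every pair.
Merge one congruence at a time:
  Start: x ≡ 6 (mod 8).
  Combine with x ≡ 11 (mod 15): gcd(8, 15) = 1; 11 - 6 = 5, which IS divisible by 1, so compatible.
    Write x = 6 + 8·t and substitute into x ≡ 11 (mod 15): 8·t ≡ 11 − 6 = 5 (mod 15).
    The inverse of 8 mod 15 is 2 (since 8·2 = 16 = 1·15 + 1), so t ≡ 2·5 = 10 ≡ 10 (mod 15).
    Then x = 6 + 8·10 = 86, valid modulo lcm(8, 15) = 120: x ≡ 86 (mod 120).
  Combine with x ≡ 0 (mod 21): gcd(120, 21) = 3, and 0 - 86 = -86 is NOT divisible by 3.
    ⇒ system is inconsistent (no integer solution).

No solution (the system is inconsistent).


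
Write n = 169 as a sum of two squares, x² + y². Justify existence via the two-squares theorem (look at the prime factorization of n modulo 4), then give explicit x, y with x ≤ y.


Step 1: Factor n = 169 = 13^2.
Step 2: Check the mod-4 condition on each prime factor: 13 ≡ 1 (mod 4), exponent 2.
All primes ≡ 3 (mod 4) appear to even exponent (or don't appear), so by the two-squares theorem n IS expressible as a sum of two squares.
Step 3: Build a representation. Here n = 13 · 13 is a product of primes ≡ 1 (mod 4). Each prime p ≡ 1 (mod 4) is itself a sum of two squares; find a² by testing p − a² for a perfect square:
  13: 13 − 1² = 12, 13 − 2² = 9 = 3² ⇒ 13 = 2² + 3².
  Combine using the Brahmagupta–Fibonacci identity (a² + b²)(c² + d²) = (ac − bd)² + (ad + bc)² = (ac + bd)² + (ad − bc)²:
  13 · 13 = 169: from (2² + 3²)(2² + 3²), take (2·2 − 3·3, 2·3 + 3·2) = (4 − 9, 6 + 6) = (-5, 12); dropping signs (only squares matter) gives (5, 12); check 5² + 12² = 25 + 144 = 169 ✓.
Step 4: Order so x ≤ y and verify: 5² + 12² = 25 + 144 = 169 = n. ✓

n = 169 = 5² + 12² (one valid representation with x ≤ y).


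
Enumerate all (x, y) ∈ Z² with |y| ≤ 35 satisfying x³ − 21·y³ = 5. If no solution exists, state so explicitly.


The equation is x³ - 21y³ = 5. For fixed y, x³ = 21·y³ + 5, so a solution requires the RHS to be a perfect cube.
Strategy: iterate y from -35 to 35, compute RHS = 21·y³ + 5, and check whether it is a (positive or negative) perfect cube.
Check small values of y:
  y = 0: RHS = 5 is not a perfect cube.
  y = 1: RHS = 26 is not a perfect cube.
  y = -1: RHS = -16 is not a perfect cube.
  y = 2: RHS = 173 is not a perfect cube.
  y = -2: RHS = -163 is not a perfect cube.
  y = 3: RHS = 572 is not a perfect cube.
  y = -3: RHS = -562 is not a perfect cube.
Continuing the search up to |y| = 35 finds no solutions either.
No (x, y) in the scanned range satisfies the equation.

No integer solutions with |y| ≤ 35.


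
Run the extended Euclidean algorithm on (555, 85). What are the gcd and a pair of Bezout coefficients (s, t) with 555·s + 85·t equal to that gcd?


Euclidean algorithm on (555, 85) — divide until remainder is 0:
  555 = 6 · 85 + 45
  85 = 1 · 45 + 40
  45 = 1 · 40 + 5
  40 = 8 · 5 + 0
gcd(555, 85) = 5.
Track Bezout coefficients alongside the remainders: start with r₀ = 555 = a·1 + b·0 (s = 1, t = 0) and r₁ = 85 = a·0 + b·1 (s = 0, t = 1); each new remainder r_{k+1} = r_{k-1} − q_k·r_k inherits s_{k+1} = s_{k-1} − q_k·s_k, t_{k+1} = t_{k-1} − q_k·t_k, so r_k = a·s_k + b·t_k at every step:
  q = 6: r = 45, s = 1 − 6·0 = 1, t = 0 − 6·1 = -6  (check: 555·1 + 85·(-6) = 45)
  q = 1: r = 40, s = 0 − 1·1 = -1, t = 1 − 1·(-6) = 7  (check: 555·(-1) + 85·7 = 40)
  q = 1: r = 5, s = 1 − 1·(-1) = 2, t = -6 − 1·7 = -13  (check: 555·2 + 85·(-13) = 5)
The row with r = 5 (the gcd) gives the Bezout coefficients s = 2, t = -13.
Result: 555 · (2) + 85 · (-13) = 5.

gcd(555, 85) = 5; s = 2, t = -13 (check: 555·2 + 85·(-13) = 5).


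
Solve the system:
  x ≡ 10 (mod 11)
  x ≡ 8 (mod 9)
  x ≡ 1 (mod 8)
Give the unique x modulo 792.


Moduli 11, 9, 8 are pairwise coprime; by CRT there is a unique solution modulo M = 11 · 9 · 8 = 792.
Solve pairwise, accumulating the modulus:
  Start with x ≡ 10 (mod 11).
  Combine with x ≡ 8 (mod 9): since gcd(11, 9) = 1, we get a unique residue mod 99.
    Write x = 10 + 11·t and substitute into x ≡ 8 (mod 9): 11·t ≡ 8 − 10 = -2 (mod 9).
    Reduce coefficients mod 9: 2·t ≡ 7 (mod 9).
    The inverse of 2 mod 9 is 5 (since 2·5 = 10 = 1·9 + 1), so t ≡ 5·7 = 35 ≡ 8 (mod 9).
    Then x = 10 + 11·8 = 98, valid modulo lcm(11, 9) = 99: x ≡ 98 (mod 99).
  Combine with x ≡ 1 (mod 8): since gcd(99, 8) = 1, we get a unique residue mod 792.
    Write x = 98 + 99·t and substitute into x ≡ 1 (mod 8): 99·t ≡ 1 − 98 = -97 (mod 8).
    Reduce coefficients mod 8: 3·t ≡ 7 (mod 8).
    The inverse of 3 mod 8 is 3 (since 3·3 = 9 = 1·8 + 1), so t ≡ 3·7 = 21 ≡ 5 (mod 8).
    Then x = 98 + 99·5 = 593, valid modulo lcm(99, 8) = 792: x ≡ 593 (mod 792).
Verify: 593 mod 11 = 10 ✓, 593 mod 9 = 8 ✓, 593 mod 8 = 1 ✓.

x ≡ 593 (mod 792).


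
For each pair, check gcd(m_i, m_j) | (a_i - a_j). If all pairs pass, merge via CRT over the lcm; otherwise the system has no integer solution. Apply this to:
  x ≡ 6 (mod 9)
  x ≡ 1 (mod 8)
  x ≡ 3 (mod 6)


Moduli 9, 8, 6 are not pairwise coprime, so CRT works modulo lcm(m_i) when all pairwise compatibility conditions hold.
Pairwise compatibility: gcd(m_i, m_j) must divide a_i - a_j for every pair.
Merge one congruence at a time:
  Start: x ≡ 6 (mod 9).
  Combine with x ≡ 1 (mod 8): gcd(9, 8) = 1; 1 - 6 = -5, which IS divisible by 1, so compatible.
    Write x = 6 + 9·t and substitute into x ≡ 1 (mod 8): 9·t ≡ 1 − 6 = -5 (mod 8).
    Reduce coefficients mod 8: 1·t ≡ 3 (mod 8).
    So t ≡ 3 (mod 8).
    Then x = 6 + 9·3 = 33, valid modulo lcm(9, 8) = 72: x ≡ 33 (mod 72).
  Combine with x ≡ 3 (mod 6): gcd(72, 6) = 6; 3 - 33 = -30, which IS divisible by 6, so compatible.
    Write x = 33 + 72·t and substitute into x ≡ 3 (mod 6): 72·t ≡ 3 − 33 = -30 (mod 6).
    Divide the congruence (and modulus) by g = 6: 12·t ≡ -5 (mod 1).
    Modulo 1 every t works; take t = 0.
    Then x = 33 + 72·0 = 33, valid modulo lcm(72, 6) = 72: x ≡ 33 (mod 72).
Verify: 33 mod 9 = 6, 33 mod 8 = 1, 33 mod 6 = 3.

x ≡ 33 (mod 72).


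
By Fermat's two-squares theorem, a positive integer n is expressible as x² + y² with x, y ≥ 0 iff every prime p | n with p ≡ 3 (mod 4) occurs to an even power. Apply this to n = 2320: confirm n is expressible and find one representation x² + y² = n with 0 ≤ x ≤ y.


Step 1: Factor n = 2320 = 2^4 · 5 · 29.
Step 2: Check the mod-4 condition on each prime factor: 2 = 2 (special); 5 ≡ 1 (mod 4), exponent 1; 29 ≡ 1 (mod 4), exponent 1.
All primes ≡ 3 (mod 4) appear to even exponent (or don't appear), so by the two-squares theorem n IS expressible as a sum of two squares.
Step 3: Build a representation. Group n = k² · m with k = 4 and m = 5 · 29 = 145 (a product of primes ≡ 1 (mod 4)); a representation of m scales to one of n via (k·x)² + (k·y)² = k²(x² + y²). Each prime p ≡ 1 (mod 4) is itself a sum of two squares; find a² by testing p − a² for a perfect square:
  5: 5 − 1² = 4 = 2² ⇒ 5 = 1² + 2².
  29: 29 − 1² = 28, 29 − 2² = 25 = 5² ⇒ 29 = 2² + 5².
  Combine using the Brahmagupta–Fibonacci identity (a² + b²)(c² + d²) = (ac − bd)² + (ad + bc)² = (ac + bd)² + (ad − bc)²:
  5 · 29 = 145: from (1² + 2²)(2² + 5²), take (1·2 − 2·5, 1·5 + 2·2) = (2 − 10, 5 + 4) = (-8, 9); dropping signs (only squares matter) gives (8, 9); check 8² + 9² = 64 + 81 = 145 ✓.
  Scale by k = 4: (4·8, 4·9) = (32, 36).
Step 4: Order so x ≤ y and verify: 32² + 36² = 1024 + 1296 = 2320 = n. ✓

n = 2320 = 32² + 36² (one valid representation with x ≤ y).


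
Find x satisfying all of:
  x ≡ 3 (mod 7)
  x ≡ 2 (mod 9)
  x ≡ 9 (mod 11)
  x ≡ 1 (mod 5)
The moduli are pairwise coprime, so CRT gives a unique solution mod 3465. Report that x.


Product of moduli M = 7 · 9 · 11 · 5 = 3465.
Merge one congruence at a time:
  Start: x ≡ 3 (mod 7).
  Combine with x ≡ 2 (mod 9); new modulus lcm = 63.
    Write x = 3 + 7·t and substitute into x ≡ 2 (mod 9): 7·t ≡ 2 − 3 = -1 (mod 9).
    Reduce coefficients mod 9: 7·t ≡ 8 (mod 9).
    The inverse of 7 mod 9 is 4 (since 7·4 = 28 = 3·9 + 1), so t ≡ 4·8 = 32 ≡ 5 (mod 9).
    Then x = 3 + 7·5 = 38, valid modulo lcm(7, 9) = 63: x ≡ 38 (mod 63).
  Combine with x ≡ 9 (mod 11); new modulus lcm = 693.
    Write x = 38 + 63·t and substitute into x ≡ 9 (mod 11): 63·t ≡ 9 − 38 = -29 (mod 11).
    Reduce coefficients mod 11: 8·t ≡ 4 (mod 11).
    The inverse of 8 mod 11 is 7 (since 8·7 = 56 = 5·11 + 1), so t ≡ 7·4 = 28 ≡ 6 (mod 11).
    Then x = 38 + 63·6 = 416, valid modulo lcm(63, 11) = 693: x ≡ 416 (mod 693).
  Combine with x ≡ 1 (mod 5); new modulus lcm = 3465.
    Write x = 416 + 693·t and substitute into x ≡ 1 (mod 5): 693·t ≡ 1 − 416 = -415 (mod 5).
    Reduce coefficients mod 5: 3·t ≡ 0 (mod 5).
    The inverse of 3 mod 5 is 2 (since 3·2 = 6 = 1·5 + 1), so t ≡ 2·0 = 0 ≡ 0 (mod 5).
    Then x = 416 + 693·0 = 416, valid modulo lcm(693, 5) = 3465: x ≡ 416 (mod 3465).
Verify against each original: 416 mod 7 = 3, 416 mod 9 = 2, 416 mod 11 = 9, 416 mod 5 = 1.

x ≡ 416 (mod 3465).


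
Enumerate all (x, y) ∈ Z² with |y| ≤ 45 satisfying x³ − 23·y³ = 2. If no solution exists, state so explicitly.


The equation is x³ - 23y³ = 2. For fixed y, x³ = 23·y³ + 2, so a solution requires the RHS to be a perfect cube.
Strategy: iterate y from -45 to 45, compute RHS = 23·y³ + 2, and check whether it is a (positive or negative) perfect cube.
Check small values of y:
  y = 0: RHS = 2 is not a perfect cube.
  y = 1: RHS = 25 is not a perfect cube.
  y = -1: RHS = -21 is not a perfect cube.
  y = 2: RHS = 186 is not a perfect cube.
  y = -2: RHS = -182 is not a perfect cube.
  y = 3: RHS = 623 is not a perfect cube.
  y = -3: RHS = -619 is not a perfect cube.
Continuing the search up to |y| = 45 finds no solutions either.
No (x, y) in the scanned range satisfies the equation.

No integer solutions with |y| ≤ 45.


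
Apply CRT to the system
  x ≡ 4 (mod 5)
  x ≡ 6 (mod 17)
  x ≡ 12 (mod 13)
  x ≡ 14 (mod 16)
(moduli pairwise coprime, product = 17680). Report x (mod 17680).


Product of moduli M = 5 · 17 · 13 · 16 = 17680.
Merge one congruence at a time:
  Start: x ≡ 4 (mod 5).
  Combine with x ≡ 6 (mod 17); new modulus lcm = 85.
    Write x = 4 + 5·t and substitute into x ≡ 6 (mod 17): 5·t ≡ 6 − 4 = 2 (mod 17).
    The inverse of 5 mod 17 is 7 (since 5·7 = 35 = 2·17 + 1), so t ≡ 7·2 = 14 ≡ 14 (mod 17).
    Then x = 4 + 5·14 = 74, valid modulo lcm(5, 17) = 85: x ≡ 74 (mod 85).
  Combine with x ≡ 12 (mod 13); new modulus lcm = 1105.
    Write x = 74 + 85·t and substitute into x ≡ 12 (mod 13): 85·t ≡ 12 − 74 = -62 (mod 13).
    Reduce coefficients mod 13: 7·t ≡ 3 (mod 13).
    The inverse of 7 mod 13 is 2 (since 7·2 = 14 = 1·13 + 1), so t ≡ 2·3 = 6 ≡ 6 (mod 13).
    Then x = 74 + 85·6 = 584, valid modulo lcm(85, 13) = 1105: x ≡ 584 (mod 1105).
  Combine with x ≡ 14 (mod 16); new modulus lcm = 17680.
    Write x = 584 + 1105·t and substitute into x ≡ 14 (mod 16): 1105·t ≡ 14 − 584 = -570 (mod 16).
    Reduce coefficients mod 16: 1·t ≡ 6 (mod 16).
    So t ≡ 6 (mod 16).
    Then x = 584 + 1105·6 = 7214, valid modulo lcm(1105, 16) = 17680: x ≡ 7214 (mod 17680).
Verify against each original: 7214 mod 5 = 4, 7214 mod 17 = 6, 7214 mod 13 = 12, 7214 mod 16 = 14.

x ≡ 7214 (mod 17680).


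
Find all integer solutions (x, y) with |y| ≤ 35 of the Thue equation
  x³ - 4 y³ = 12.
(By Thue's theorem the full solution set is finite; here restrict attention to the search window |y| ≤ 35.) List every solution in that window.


The equation is x³ - 4y³ = 12. For fixed y, x³ = 4·y³ + 12, so a solution requires the RHS to be a perfect cube.
Strategy: iterate y from -35 to 35, compute RHS = 4·y³ + 12, and check whether it is a (positive or negative) perfect cube.
Check small values of y:
  y = 0: RHS = 12 is not a perfect cube.
  y = 1: RHS = 16 is not a perfect cube.
  y = -1: RHS = 8 = (2)³ ⇒ x = 2 works.
  y = 2: RHS = 44 is not a perfect cube.
  y = -2: RHS = -20 is not a perfect cube.
  y = 3: RHS = 120 is not a perfect cube.
  y = -3: RHS = -96 is not a perfect cube.
Continuing, at y = 5: RHS = 512 = (8)³ ⇒ x = 8 works.
Searching the remaining y in |y| ≤ 35 finds no further solutions.
Collected solutions: (2, -1), (8, 5).

Solutions (with |y| ≤ 35): (2, -1), (8, 5).


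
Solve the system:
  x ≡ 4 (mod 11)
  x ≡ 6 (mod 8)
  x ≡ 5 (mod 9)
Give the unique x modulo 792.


Moduli 11, 8, 9 are pairwise coprime; by CRT there is a unique solution modulo M = 11 · 8 · 9 = 792.
Solve pairwise, accumulating the modulus:
  Start with x ≡ 4 (mod 11).
  Combine with x ≡ 6 (mod 8): since gcd(11, 8) = 1, we get a unique residue mod 88.
    Write x = 4 + 11·t and substitute into x ≡ 6 (mod 8): 11·t ≡ 6 − 4 = 2 (mod 8).
    Reduce coefficients mod 8: 3·t ≡ 2 (mod 8).
    The inverse of 3 mod 8 is 3 (since 3·3 = 9 = 1·8 + 1), so t ≡ 3·2 = 6 ≡ 6 (mod 8).
    Then x = 4 + 11·6 = 70, valid modulo lcm(11, 8) = 88: x ≡ 70 (mod 88).
  Combine with x ≡ 5 (mod 9): since gcd(88, 9) = 1, we get a unique residue mod 792.
    Write x = 70 + 88·t and substitute into x ≡ 5 (mod 9): 88·t ≡ 5 − 70 = -65 (mod 9).
    Reduce coefficients mod 9: 7·t ≡ 7 (mod 9).
    The inverse of 7 mod 9 is 4 (since 7·4 = 28 = 3·9 + 1), so t ≡ 4·7 = 28 ≡ 1 (mod 9).
    Then x = 70 + 88·1 = 158, valid modulo lcm(88, 9) = 792: x ≡ 158 (mod 792).
Verify: 158 mod 11 = 4 ✓, 158 mod 8 = 6 ✓, 158 mod 9 = 5 ✓.

x ≡ 158 (mod 792).


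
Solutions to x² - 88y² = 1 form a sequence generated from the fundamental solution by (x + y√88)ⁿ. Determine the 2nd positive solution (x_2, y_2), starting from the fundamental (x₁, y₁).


Step 1: Find the fundamental solution (x₁, y₁) of x² - 88y² = 1.
  Expand √88 as a continued fraction. a₀ = ⌊√88⌋ = 9; iterate m_{k+1} = d_k·a_k − m_k, d_{k+1} = (88 − m_{k+1}²)/d_k, a_{k+1} = ⌊(a₀ + m_{k+1})/d_{k+1}⌋ (starting m₀ = 0, d₀ = 1), with convergents p_k = a_k·p_{k-1} + p_{k-2}, q_k = a_k·q_{k-1} + q_{k-2} (p₋₁ = 1, q₋₁ = 0):
  k = 0: a₀ = 9; p₀/q₀ = 9/1; p₀² − 88·q₀² = 81 − 88 = -7.
  k = 1: m = 9, d = 7, a = ⌊(9 + 9)/7⌋ = 2; p/q = (2·9 + 1)/(2·1 + 0) = 19/2; p² − 88·q² = 361 − 352 = 9.
  k = 2: m = 5, d = 9, a = ⌊(9 + 5)/9⌋ = 1; p/q = (1·19 + 9)/(1·2 + 1) = 28/3; p² − 88·q² = 784 − 792 = -8.
  k = 3: m = 4, d = 8, a = ⌊(9 + 4)/8⌋ = 1; p/q = (1·28 + 19)/(1·3 + 2) = 47/5; p² − 88·q² = 2209 − 2200 = 9.
  k = 4: m = 4, d = 9, a = ⌊(9 + 4)/9⌋ = 1; p/q = (1·47 + 28)/(1·5 + 3) = 75/8; p² − 88·q² = 5625 − 5632 = -7.
  k = 5: m = 5, d = 7, a = ⌊(9 + 5)/7⌋ = 2; p/q = (2·75 + 47)/(2·8 + 5) = 197/21; p² − 88·q² = 38809 − 38808 = 1.
  The first convergent with p² − 88·q² = 1 gives the fundamental solution (x₁, y₁) = (197, 21).
Step 2: Apply the recurrence (x_{n+1}, y_{n+1}) = (x₁x_n + 88y₁y_n, x₁y_n + y₁x_n) repeatedly.
  From (x_1, y_1) = (197, 21): x_2 = 197·197 + 88·21·21 = 77617; y_2 = 197·21 + 21·197 = 8274.
Step 3: Verify x_2² - 88·y_2² = 6024398689 - 6024398688 = 1 (should be 1). ✓

(x_1, y_1) = (197, 21); (x_2, y_2) = (77617, 8274).


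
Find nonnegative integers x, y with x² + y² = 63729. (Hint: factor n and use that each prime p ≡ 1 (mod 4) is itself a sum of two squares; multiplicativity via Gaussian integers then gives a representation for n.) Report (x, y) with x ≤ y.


Step 1: Factor n = 63729 = 3^2 · 73 · 97.
Step 2: Check the mod-4 condition on each prime factor: 3 ≡ 3 (mod 4), exponent 2 (must be even); 73 ≡ 1 (mod 4), exponent 1; 97 ≡ 1 (mod 4), exponent 1.
All primes ≡ 3 (mod 4) appear to even exponent (or don't appear), so by the two-squares theorem n IS expressible as a sum of two squares.
Step 3: Build a representation. Group n = k² · m with k = 3 and m = 73 · 97 = 7081 (a product of primes ≡ 1 (mod 4)); a representation of m scales to one of n via (k·x)² + (k·y)² = k²(x² + y²). Each prime p ≡ 1 (mod 4) is itself a sum of two squares; find a² by testing p − a² for a perfect square:
  73: 73 − 1² = 72, 73 − 2² = 69, 73 − 3² = 64 = 8² ⇒ 73 = 3² + 8².
  97: 97 − 1² = 96, 97 − 2² = 93, 97 − 3² = 88, 97 − 4² = 81 = 9² ⇒ 97 = 4² + 9².
  Combine using the Brahmagupta–Fibonacci identity (a² + b²)(c² + d²) = (ac − bd)² + (ad + bc)² = (ac + bd)² + (ad − bc)²:
  73 · 97 = 7081: from (3² + 8²)(4² + 9²), take (3·4 − 8·9, 3·9 + 8·4) = (12 − 72, 27 + 32) = (-60, 59); dropping signs (only squares matter) gives (60, 59); check 60² + 59² = 3600 + 3481 = 7081 ✓.
  Scale by k = 3: (3·60, 3·59) = (180, 177).
Step 4: Order so x ≤ y and verify: 177² + 180² = 31329 + 32400 = 63729 = n. ✓

n = 63729 = 177² + 180² (one valid representation with x ≤ y).


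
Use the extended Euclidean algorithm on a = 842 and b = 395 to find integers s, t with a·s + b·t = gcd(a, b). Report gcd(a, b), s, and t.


Euclidean algorithm on (842, 395) — divide until remainder is 0:
  842 = 2 · 395 + 52
  395 = 7 · 52 + 31
  52 = 1 · 31 + 21
  31 = 1 · 21 + 10
  21 = 2 · 10 + 1
  10 = 10 · 1 + 0
gcd(842, 395) = 1.
Track Bezout coefficients alongside the remainders: start with r₀ = 842 = a·1 + b·0 (s = 1, t = 0) and r₁ = 395 = a·0 + b·1 (s = 0, t = 1); each new remainder r_{k+1} = r_{k-1} − q_k·r_k inherits s_{k+1} = s_{k-1} − q_k·s_k, t_{k+1} = t_{k-1} − q_k·t_k, so r_k = a·s_k + b·t_k at every step:
  q = 2: r = 52, s = 1 − 2·0 = 1, t = 0 − 2·1 = -2  (check: 842·1 + 395·(-2) = 52)
  q = 7: r = 31, s = 0 − 7·1 = -7, t = 1 − 7·(-2) = 15  (check: 842·(-7) + 395·15 = 31)
  q = 1: r = 21, s = 1 − 1·(-7) = 8, t = -2 − 1·15 = -17  (check: 842·8 + 395·(-17) = 21)
  q = 1: r = 10, s = -7 − 1·8 = -15, t = 15 − 1·(-17) = 32  (check: 842·(-15) + 395·32 = 10)
  q = 2: r = 1, s = 8 − 2·(-15) = 38, t = -17 − 2·32 = -81  (check: 842·38 + 395·(-81) = 1)
The row with r = 1 (the gcd) gives the Bezout coefficients s = 38, t = -81.
Result: 842 · (38) + 395 · (-81) = 1.

gcd(842, 395) = 1; s = 38, t = -81 (check: 842·38 + 395·(-81) = 1).


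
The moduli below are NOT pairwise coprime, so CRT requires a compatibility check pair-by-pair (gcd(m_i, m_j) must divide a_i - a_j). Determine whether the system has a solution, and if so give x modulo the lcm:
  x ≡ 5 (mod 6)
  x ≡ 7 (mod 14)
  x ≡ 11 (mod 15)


Moduli 6, 14, 15 are not pairwise coprime, so CRT works modulo lcm(m_i) when all pairwise compatibility conditions hold.
Pairwise compatibility: gcd(m_i, m_j) must divide a_i - a_j for every pair.
Merge one congruence at a time:
  Start: x ≡ 5 (mod 6).
  Combine with x ≡ 7 (mod 14): gcd(6, 14) = 2; 7 - 5 = 2, which IS divisible by 2, so compatible.
    Write x = 5 + 6·t and substitute into x ≡ 7 (mod 14): 6·t ≡ 7 − 5 = 2 (mod 14).
    Divide the congruence (and modulus) by g = 2: 3·t ≡ 1 (mod 7).
    The inverse of 3 mod 7 is 5 (since 3·5 = 15 = 2·7 + 1), so t ≡ 5·1 = 5 ≡ 5 (mod 7).
    Then x = 5 + 6·5 = 35, valid modulo lcm(6, 14) = 42: x ≡ 35 (mod 42).
  Combine with x ≡ 11 (mod 15): gcd(42, 15) = 3; 11 - 35 = -24, which IS divisible by 3, so compatible.
    Write x = 35 + 42·t and substitute into x ≡ 11 (mod 15): 42·t ≡ 11 − 35 = -24 (mod 15).
    Divide the congruence (and modulus) by g = 3: 14·t ≡ -8 (mod 5).
    Reduce coefficients mod 5: 4·t ≡ 2 (mod 5).
    The inverse of 4 mod 5 is 4 (since 4·4 = 16 = 3·5 + 1), so t ≡ 4·2 = 8 ≡ 3 (mod 5).
    Then x = 35 + 42·3 = 161, valid modulo lcm(42, 15) = 210: x ≡ 161 (mod 210).
Verify: 161 mod 6 = 5, 161 mod 14 = 7, 161 mod 15 = 11.

x ≡ 161 (mod 210).


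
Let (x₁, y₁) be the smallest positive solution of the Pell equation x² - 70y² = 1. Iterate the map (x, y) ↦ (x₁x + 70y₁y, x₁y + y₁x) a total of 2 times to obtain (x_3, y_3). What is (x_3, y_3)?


Step 1: Find the fundamental solution (x₁, y₁) of x² - 70y² = 1.
  Expand √70 as a continued fraction. a₀ = ⌊√70⌋ = 8; iterate m_{k+1} = d_k·a_k − m_k, d_{k+1} = (70 − m_{k+1}²)/d_k, a_{k+1} = ⌊(a₀ + m_{k+1})/d_{k+1}⌋ (starting m₀ = 0, d₀ = 1), with convergents p_k = a_k·p_{k-1} + p_{k-2}, q_k = a_k·q_{k-1} + q_{k-2} (p₋₁ = 1, q₋₁ = 0):
  k = 0: a₀ = 8; p₀/q₀ = 8/1; p₀² − 70·q₀² = 64 − 70 = -6.
  k = 1: m = 8, d = 6, a = ⌊(8 + 8)/6⌋ = 2; p/q = (2·8 + 1)/(2·1 + 0) = 17/2; p² − 70·q² = 289 − 280 = 9.
  k = 2: m = 4, d = 9, a = ⌊(8 + 4)/9⌋ = 1; p/q = (1·17 + 8)/(1·2 + 1) = 25/3; p² − 70·q² = 625 − 630 = -5.
  k = 3: m = 5, d = 5, a = ⌊(8 + 5)/5⌋ = 2; p/q = (2·25 + 17)/(2·3 + 2) = 67/8; p² − 70·q² = 4489 − 4480 = 9.
  k = 4: m = 5, d = 9, a = ⌊(8 + 5)/9⌋ = 1; p/q = (1·67 + 25)/(1·8 + 3) = 92/11; p² − 70·q² = 8464 − 8470 = -6.
  k = 5: m = 4, d = 6, a = ⌊(8 + 4)/6⌋ = 2; p/q = (2·92 + 67)/(2·11 + 8) = 251/30; p² − 70·q² = 63001 − 63000 = 1.
  The first convergent with p² − 70·q² = 1 gives the fundamental solution (x₁, y₁) = (251, 30).
Step 2: Apply the recurrence (x_{n+1}, y_{n+1}) = (x₁x_n + 70y₁y_n, x₁y_n + y₁x_n) repeatedly.
  From (x_1, y_1) = (251, 30): x_2 = 251·251 + 70·30·30 = 126001; y_2 = 251·30 + 30·251 = 15060.
  From (x_2, y_2) = (126001, 15060): x_3 = 251·126001 + 70·30·15060 = 63252251; y_3 = 251·15060 + 30·126001 = 7560090.
Step 3: Verify x_3² - 70·y_3² = 4000847256567001 - 4000847256567000 = 1 (should be 1). ✓

(x_1, y_1) = (251, 30); (x_3, y_3) = (63252251, 7560090).


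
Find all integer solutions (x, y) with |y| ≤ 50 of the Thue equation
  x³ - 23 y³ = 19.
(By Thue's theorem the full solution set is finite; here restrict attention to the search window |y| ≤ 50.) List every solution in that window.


The equation is x³ - 23y³ = 19. For fixed y, x³ = 23·y³ + 19, so a solution requires the RHS to be a perfect cube.
Strategy: iterate y from -50 to 50, compute RHS = 23·y³ + 19, and check whether it is a (positive or negative) perfect cube.
Check small values of y:
  y = 0: RHS = 19 is not a perfect cube.
  y = 1: RHS = 42 is not a perfect cube.
  y = -1: RHS = -4 is not a perfect cube.
  y = 2: RHS = 203 is not a perfect cube.
  y = -2: RHS = -165 is not a perfect cube.
  y = 3: RHS = 640 is not a perfect cube.
  y = -3: RHS = -602 is not a perfect cube.
Continuing the search up to |y| = 50 finds no solutions either.
No (x, y) in the scanned range satisfies the equation.

No integer solutions with |y| ≤ 50.


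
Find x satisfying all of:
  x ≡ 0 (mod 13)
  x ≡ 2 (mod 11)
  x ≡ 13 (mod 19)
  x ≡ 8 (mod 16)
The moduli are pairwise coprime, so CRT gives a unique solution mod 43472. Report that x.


Product of moduli M = 13 · 11 · 19 · 16 = 43472.
Merge one congruence at a time:
  Start: x ≡ 0 (mod 13).
  Combine with x ≡ 2 (mod 11); new modulus lcm = 143.
    Write x = 0 + 13·t and substitute into x ≡ 2 (mod 11): 13·t ≡ 2 − 0 = 2 (mod 11).
    Reduce coefficients mod 11: 2·t ≡ 2 (mod 11).
    The inverse of 2 mod 11 is 6 (since 2·6 = 12 = 1·11 + 1), so t ≡ 6·2 = 12 ≡ 1 (mod 11).
    Then x = 0 + 13·1 = 13, valid modulo lcm(13, 11) = 143: x ≡ 13 (mod 143).
  Combine with x ≡ 13 (mod 19); new modulus lcm = 2717.
    Write x = 13 + 143·t and substitute into x ≡ 13 (mod 19): 143·t ≡ 13 − 13 = 0 (mod 19).
    Reduce coefficients mod 19: 10·t ≡ 0 (mod 19).
    The inverse of 10 mod 19 is 2 (since 10·2 = 20 = 1·19 + 1), so t ≡ 2·0 = 0 ≡ 0 (mod 19).
    Then x = 13 + 143·0 = 13, valid modulo lcm(143, 19) = 2717: x ≡ 13 (mod 2717).
  Combine with x ≡ 8 (mod 16); new modulus lcm = 43472.
    Write x = 13 + 2717·t and substitute into x ≡ 8 (mod 16): 2717·t ≡ 8 − 13 = -5 (mod 16).
    Reduce coefficients mod 16: 13·t ≡ 11 (mod 16).
    The inverse of 13 mod 16 is 5 (since 13·5 = 65 = 4·16 + 1), so t ≡ 5·11 = 55 ≡ 7 (mod 16).
    Then x = 13 + 2717·7 = 19032, valid modulo lcm(2717, 16) = 43472: x ≡ 19032 (mod 43472).
Verify against each original: 19032 mod 13 = 0, 19032 mod 11 = 2, 19032 mod 19 = 13, 19032 mod 16 = 8.

x ≡ 19032 (mod 43472).


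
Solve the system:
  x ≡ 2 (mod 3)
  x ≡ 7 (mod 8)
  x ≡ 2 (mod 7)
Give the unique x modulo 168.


Moduli 3, 8, 7 are pairwise coprime; by CRT there is a unique solution modulo M = 3 · 8 · 7 = 168.
Solve pairwise, accumulating the modulus:
  Start with x ≡ 2 (mod 3).
  Combine with x ≡ 7 (mod 8): since gcd(3, 8) = 1, we get a unique residue mod 24.
    Write x = 2 + 3·t and substitute into x ≡ 7 (mod 8): 3·t ≡ 7 − 2 = 5 (mod 8).
    The inverse of 3 mod 8 is 3 (since 3·3 = 9 = 1·8 + 1), so t ≡ 3·5 = 15 ≡ 7 (mod 8).
    Then x = 2 + 3·7 = 23, valid modulo lcm(3, 8) = 24: x ≡ 23 (mod 24).
  Combine with x ≡ 2 (mod 7): since gcd(24, 7) = 1, we get a unique residue mod 168.
    Write x = 23 + 24·t and substitute into x ≡ 2 (mod 7): 24·t ≡ 2 − 23 = -21 (mod 7).
    Reduce coefficients mod 7: 3·t ≡ 0 (mod 7).
    The inverse of 3 mod 7 is 5 (since 3·5 = 15 = 2·7 + 1), so t ≡ 5·0 = 0 ≡ 0 (mod 7).
    Then x = 23 + 24·0 = 23, valid modulo lcm(24, 7) = 168: x ≡ 23 (mod 168).
Verify: 23 mod 3 = 2 ✓, 23 mod 8 = 7 ✓, 23 mod 7 = 2 ✓.

x ≡ 23 (mod 168).


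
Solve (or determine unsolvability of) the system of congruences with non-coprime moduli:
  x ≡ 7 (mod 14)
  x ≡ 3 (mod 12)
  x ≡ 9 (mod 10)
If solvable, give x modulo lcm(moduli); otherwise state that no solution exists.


Moduli 14, 12, 10 are not pairwise coprime, so CRT works modulo lcm(m_i) when all pairwise compatibility conditions hold.
Pairwise compatibility: gcd(m_i, m_j) must divide a_i - a_j for every pair.
Merge one congruence at a time:
  Start: x ≡ 7 (mod 14).
  Combine with x ≡ 3 (mod 12): gcd(14, 12) = 2; 3 - 7 = -4, which IS divisible by 2, so compatible.
    Write x = 7 + 14·t and substitute into x ≡ 3 (mod 12): 14·t ≡ 3 − 7 = -4 (mod 12).
    Divide the congruence (and modulus) by g = 2: 7·t ≡ -2 (mod 6).
    Reduce coefficients mod 6: 1·t ≡ 4 (mod 6).
    So t ≡ 4 (mod 6).
    Then x = 7 + 14·4 = 63, valid modulo lcm(14, 12) = 84: x ≡ 63 (mod 84).
  Combine with x ≡ 9 (mod 10): gcd(84, 10) = 2; 9 - 63 = -54, which IS divisible by 2, so compatible.
    Write x = 63 + 84·t and substitute into x ≡ 9 (mod 10): 84·t ≡ 9 − 63 = -54 (mod 10).
    Divide the congruence (and modulus) by g = 2: 42·t ≡ -27 (mod 5).
    Reduce coefficients mod 5: 2·t ≡ 3 (mod 5).
    The inverse of 2 mod 5 is 3 (since 2·3 = 6 = 1·5 + 1), so t ≡ 3·3 = 9 ≡ 4 (mod 5).
    Then x = 63 + 84·4 = 399, valid modulo lcm(84, 10) = 420: x ≡ 399 (mod 420).
Verify: 399 mod 14 = 7, 399 mod 12 = 3, 399 mod 10 = 9.

x ≡ 399 (mod 420).


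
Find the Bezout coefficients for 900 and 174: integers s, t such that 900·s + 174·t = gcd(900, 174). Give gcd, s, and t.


Euclidean algorithm on (900, 174) — divide until remainder is 0:
  900 = 5 · 174 + 30
  174 = 5 · 30 + 24
  30 = 1 · 24 + 6
  24 = 4 · 6 + 0
gcd(900, 174) = 6.
Track Bezout coefficients alongside the remainders: start with r₀ = 900 = a·1 + b·0 (s = 1, t = 0) and r₁ = 174 = a·0 + b·1 (s = 0, t = 1); each new remainder r_{k+1} = r_{k-1} − q_k·r_k inherits s_{k+1} = s_{k-1} − q_k·s_k, t_{k+1} = t_{k-1} − q_k·t_k, so r_k = a·s_k + b·t_k at every step:
  q = 5: r = 30, s = 1 − 5·0 = 1, t = 0 − 5·1 = -5  (check: 900·1 + 174·(-5) = 30)
  q = 5: r = 24, s = 0 − 5·1 = -5, t = 1 − 5·(-5) = 26  (check: 900·(-5) + 174·26 = 24)
  q = 1: r = 6, s = 1 − 1·(-5) = 6, t = -5 − 1·26 = -31  (check: 900·6 + 174·(-31) = 6)
The row with r = 6 (the gcd) gives the Bezout coefficients s = 6, t = -31.
Result: 900 · (6) + 174 · (-31) = 6.

gcd(900, 174) = 6; s = 6, t = -31 (check: 900·6 + 174·(-31) = 6).


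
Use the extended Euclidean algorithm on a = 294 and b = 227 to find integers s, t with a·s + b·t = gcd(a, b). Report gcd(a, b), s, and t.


Euclidean algorithm on (294, 227) — divide until remainder is 0:
  294 = 1 · 227 + 67
  227 = 3 · 67 + 26
  67 = 2 · 26 + 15
  26 = 1 · 15 + 11
  15 = 1 · 11 + 4
  11 = 2 · 4 + 3
  4 = 1 · 3 + 1
  3 = 3 · 1 + 0
gcd(294, 227) = 1.
Track Bezout coefficients alongside the remainders: start with r₀ = 294 = a·1 + b·0 (s = 1, t = 0) and r₁ = 227 = a·0 + b·1 (s = 0, t = 1); each new remainder r_{k+1} = r_{k-1} − q_k·r_k inherits s_{k+1} = s_{k-1} − q_k·s_k, t_{k+1} = t_{k-1} − q_k·t_k, so r_k = a·s_k + b·t_k at every step:
  q = 1: r = 67, s = 1 − 1·0 = 1, t = 0 − 1·1 = -1  (check: 294·1 + 227·(-1) = 67)
  q = 3: r = 26, s = 0 − 3·1 = -3, t = 1 − 3·(-1) = 4  (check: 294·(-3) + 227·4 = 26)
  q = 2: r = 15, s = 1 − 2·(-3) = 7, t = -1 − 2·4 = -9  (check: 294·7 + 227·(-9) = 15)
  q = 1: r = 11, s = -3 − 1·7 = -10, t = 4 − 1·(-9) = 13  (check: 294·(-10) + 227·13 = 11)
  q = 1: r = 4, s = 7 − 1·(-10) = 17, t = -9 − 1·13 = -22  (check: 294·17 + 227·(-22) = 4)
  q = 2: r = 3, s = -10 − 2·17 = -44, t = 13 − 2·(-22) = 57  (check: 294·(-44) + 227·57 = 3)
  q = 1: r = 1, s = 17 − 1·(-44) = 61, t = -22 − 1·57 = -79  (check: 294·61 + 227·(-79) = 1)
The row with r = 1 (the gcd) gives the Bezout coefficients s = 61, t = -79.
Result: 294 · (61) + 227 · (-79) = 1.

gcd(294, 227) = 1; s = 61, t = -79 (check: 294·61 + 227·(-79) = 1).


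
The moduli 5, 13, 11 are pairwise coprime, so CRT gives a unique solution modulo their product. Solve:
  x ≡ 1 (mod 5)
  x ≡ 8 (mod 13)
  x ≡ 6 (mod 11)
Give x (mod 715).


Moduli 5, 13, 11 are pairwise coprime; by CRT there is a unique solution modulo M = 5 · 13 · 11 = 715.
Solve pairwise, accumulating the modulus:
  Start with x ≡ 1 (mod 5).
  Combine with x ≡ 8 (mod 13): since gcd(5, 13) = 1, we get a unique residue mod 65.
    Write x = 1 + 5·t and substitute into x ≡ 8 (mod 13): 5·t ≡ 8 − 1 = 7 (mod 13).
    The inverse of 5 mod 13 is 8 (since 5·8 = 40 = 3·13 + 1), so t ≡ 8·7 = 56 ≡ 4 (mod 13).
    Then x = 1 + 5·4 = 21, valid modulo lcm(5, 13) = 65: x ≡ 21 (mod 65).
  Combine with x ≡ 6 (mod 11): since gcd(65, 11) = 1, we get a unique residue mod 715.
    Write x = 21 + 65·t and substitute into x ≡ 6 (mod 11): 65·t ≡ 6 − 21 = -15 (mod 11).
    Reduce coefficients mod 11: 10·t ≡ 7 (mod 11).
    The inverse of 10 mod 11 is 10 (since 10·10 = 100 = 9·11 + 1), so t ≡ 10·7 = 70 ≡ 4 (mod 11).
    Then x = 21 + 65·4 = 281, valid modulo lcm(65, 11) = 715: x ≡ 281 (mod 715).
Verify: 281 mod 5 = 1 ✓, 281 mod 13 = 8 ✓, 281 mod 11 = 6 ✓.

x ≡ 281 (mod 715).


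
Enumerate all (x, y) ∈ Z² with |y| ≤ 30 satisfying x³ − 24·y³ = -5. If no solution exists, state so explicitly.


The equation is x³ - 24y³ = -5. For fixed y, x³ = 24·y³ − 5, so a solution requires the RHS to be a perfect cube.
Strategy: iterate y from -30 to 30, compute RHS = 24·y³ − 5, and check whether it is a (positive or negative) perfect cube.
Check small values of y:
  y = 0: RHS = -5 is not a perfect cube.
  y = 1: RHS = 19 is not a perfect cube.
  y = -1: RHS = -29 is not a perfect cube.
  y = 2: RHS = 187 is not a perfect cube.
  y = -2: RHS = -197 is not a perfect cube.
  y = 3: RHS = 643 is not a perfect cube.
  y = -3: RHS = -653 is not a perfect cube.
Continuing the search up to |y| = 30 finds no solutions either.
No (x, y) in the scanned range satisfies the equation.

No integer solutions with |y| ≤ 30.


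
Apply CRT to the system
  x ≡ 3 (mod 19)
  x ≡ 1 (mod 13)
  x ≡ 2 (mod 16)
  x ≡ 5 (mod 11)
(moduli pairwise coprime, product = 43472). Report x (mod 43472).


Product of moduli M = 19 · 13 · 16 · 11 = 43472.
Merge one congruence at a time:
  Start: x ≡ 3 (mod 19).
  Combine with x ≡ 1 (mod 13); new modulus lcm = 247.
    Write x = 3 + 19·t and substitute into x ≡ 1 (mod 13): 19·t ≡ 1 − 3 = -2 (mod 13).
    Reduce coefficients mod 13: 6·t ≡ 11 (mod 13).
    The inverse of 6 mod 13 is 11 (since 6·11 = 66 = 5·13 + 1), so t ≡ 11·11 = 121 ≡ 4 (mod 13).
    Then x = 3 + 19·4 = 79, valid modulo lcm(19, 13) = 247: x ≡ 79 (mod 247).
  Combine with x ≡ 2 (mod 16); new modulus lcm = 3952.
    Write x = 79 + 247·t and substitute into x ≡ 2 (mod 16): 247·t ≡ 2 − 79 = -77 (mod 16).
    Reduce coefficients mod 16: 7·t ≡ 3 (mod 16).
    The inverse of 7 mod 16 is 7 (since 7·7 = 49 = 3·16 + 1), so t ≡ 7·3 = 21 ≡ 5 (mod 16).
    Then x = 79 + 247·5 = 1314, valid modulo lcm(247, 16) = 3952: x ≡ 1314 (mod 3952).
  Combine with x ≡ 5 (mod 11); new modulus lcm = 43472.
    Write x = 1314 + 3952·t and substitute into x ≡ 5 (mod 11): 3952·t ≡ 5 − 1314 = -1309 (mod 11).
    Reduce coefficients mod 11: 3·t ≡ 0 (mod 11).
    The inverse of 3 mod 11 is 4 (since 3·4 = 12 = 1·11 + 1), so t ≡ 4·0 = 0 ≡ 0 (mod 11).
    Then x = 1314 + 3952·0 = 1314, valid modulo lcm(3952, 11) = 43472: x ≡ 1314 (mod 43472).
Verify against each original: 1314 mod 19 = 3, 1314 mod 13 = 1, 1314 mod 16 = 2, 1314 mod 11 = 5.

x ≡ 1314 (mod 43472).
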